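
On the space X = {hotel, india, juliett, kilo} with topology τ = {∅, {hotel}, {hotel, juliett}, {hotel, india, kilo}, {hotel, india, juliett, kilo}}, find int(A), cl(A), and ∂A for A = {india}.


int(A) = ∅, cl(A) = {india, kilo}, ∂A = {india, kilo}.

Closed sets in (X, τ) are complements of opens:
  closed(X, τ) = {∅, {juliett}, {india, kilo}, {india, juliett, kilo}, {hotel, india, juliett, kilo}}.
int(A) = ⋃ {U ∈ τ : U ⊆ A}. Opens contained in A: ∅.
Taking the union of these: int(A) = ∅.
cl(A) = ⋂ {C closed : A ⊆ C}. Closed sets containing A: {india, kilo}, {india, juliett, kilo}, {hotel, india, juliett, kilo}.
Intersecting these: cl(A) = {india, kilo}.
∂A = cl(A) ∖ int(A) = {india, kilo} ∖ ∅ = {india, kilo}.


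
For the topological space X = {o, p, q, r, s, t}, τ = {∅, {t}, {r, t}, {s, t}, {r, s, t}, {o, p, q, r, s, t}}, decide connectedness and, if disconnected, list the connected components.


(X, τ) is connected.

Find clopen sets (U ∈ τ with X ∖ U ∈ τ):
  U = ∅, X ∖ U = {o, p, q, r, s, t} — both open, so U is clopen.
  U = {o, p, q, r, s, t}, X ∖ U = ∅ — both open, so U is clopen.
Only trivial clopens (∅ and X) exist, so (X, τ) is connected.
Compute connected components by grouping points that agree on all clopens:
  component: {o, p, q, r, s, t}


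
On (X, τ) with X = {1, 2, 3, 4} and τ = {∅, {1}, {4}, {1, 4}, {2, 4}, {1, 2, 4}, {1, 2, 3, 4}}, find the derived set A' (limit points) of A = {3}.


A' = ∅

For each x ∈ X, list the open sets U ∈ τ with x ∈ U, then check whether U ∩ (A ∖ {x}) ≠ ∅ for every such U.
  x = 1: open {1} ∋ x has {1} ∩ (A ∖ {1}) = ∅, so x is NOT a limit point.
  x = 2: open {2, 4} ∋ x has {2, 4} ∩ (A ∖ {2}) = ∅, so x is NOT a limit point.
  x = 3: open {1, 2, 3, 4} ∋ x has {1, 2, 3, 4} ∩ (A ∖ {3}) = ∅, so x is NOT a limit point.
  x = 4: open {4} ∋ x has {4} ∩ (A ∖ {4}) = ∅, so x is NOT a limit point.
Collecting: A' = ∅.


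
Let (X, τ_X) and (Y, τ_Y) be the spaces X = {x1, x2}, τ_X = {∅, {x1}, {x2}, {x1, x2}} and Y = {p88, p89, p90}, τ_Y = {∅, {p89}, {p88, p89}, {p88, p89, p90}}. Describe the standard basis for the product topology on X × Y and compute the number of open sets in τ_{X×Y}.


Basis B = {∅ × ∅, {x1} × {p89}, {x2} × {p89}, {x1} × {p88, p89}, {x1, x2} × {p89}, {x2} × {p88, p89}, {x1} × {p88, p89, p90}, {x2} × {p88, p89, p90}, {x1, x2} × {p88, p89}, {x1, x2} × {p88, p89, p90}}; |τ_{X×Y}| = 16.

Enumerate products U × V with U ∈ τ_X, V ∈ τ_Y (deduplicated):
  ∅ × ∅ = {} (∅)
  {x1} × {p89} = {(x1,p89)}
  {x2} × {p89} = {(x2,p89)}
  {x1} × {p88, p89} = {(x1,p88), (x1,p89)}
  {x1, x2} × {p89} = {(x1,p89), (x2,p89)}
  {x2} × {p88, p89} = {(x2,p88), (x2,p89)}
  {x1} × {p88, p89, p90} = {(x1,p88), (x1,p89), (x1,p90)}
  {x2} × {p88, p89, p90} = {(x2,p88), (x2,p89), (x2,p90)}
  {x1, x2} × {p88, p89} = {(x1,p88), (x1,p89), (x2,p88), (x2,p89)}
  {x1, x2} × {p88, p89, p90} = {(x1,p88), (x1,p89), (x1,p90), (x2,p88), (x2,p89), (x2,p90)}
These 10 distinct sets form the basis B.
Close under arbitrary unions to get τ_{X×Y}; counting gives |τ_{X×Y}| = 16.


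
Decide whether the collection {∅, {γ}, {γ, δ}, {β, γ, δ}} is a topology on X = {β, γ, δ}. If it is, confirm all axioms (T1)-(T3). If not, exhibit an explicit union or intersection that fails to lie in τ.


τ IS a topology on X.

Axiom (T1): ∅ ∈ τ? Yes; X ∈ τ? Yes.
Axiom (T2/T3): check pairwise unions and intersections of members of τ.
All pairwise intersections and unions checked — each lies in τ. Therefore τ satisfies (T1), (T2), (T3): it IS a topology on X.


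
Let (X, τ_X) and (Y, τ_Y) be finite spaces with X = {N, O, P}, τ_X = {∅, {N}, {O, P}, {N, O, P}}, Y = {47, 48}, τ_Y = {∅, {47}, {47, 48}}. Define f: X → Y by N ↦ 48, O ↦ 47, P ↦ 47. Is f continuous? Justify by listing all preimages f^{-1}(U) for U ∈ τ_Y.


f IS continuous.

Compute f^{-1}(U) for each U ∈ τ_Y:
  U = ∅: f^{-1}(U) = ∅ ∈ τ_X ✓.
  U = {47}: f^{-1}(U) = {O, P} ∈ τ_X ✓.
  U = {47, 48}: f^{-1}(U) = {N, O, P} ∈ τ_X ✓.
Every preimage lies in τ_X, so f IS continuous.


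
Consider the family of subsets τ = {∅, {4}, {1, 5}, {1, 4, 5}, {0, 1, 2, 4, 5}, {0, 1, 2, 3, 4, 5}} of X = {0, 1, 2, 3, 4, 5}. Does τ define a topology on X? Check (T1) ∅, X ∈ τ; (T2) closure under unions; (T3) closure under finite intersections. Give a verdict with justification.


τ IS a topology on X.

Axiom (T1): ∅ ∈ τ? Yes; X ∈ τ? Yes.
Axiom (T2/T3): check pairwise unions and intersections of members of τ.
All pairwise intersections and unions checked — each lies in τ. Therefore τ satisfies (T1), (T2), (T3): it IS a topology on X.


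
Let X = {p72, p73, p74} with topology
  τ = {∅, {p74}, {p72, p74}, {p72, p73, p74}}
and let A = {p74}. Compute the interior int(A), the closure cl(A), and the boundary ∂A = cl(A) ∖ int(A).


int(A) = {p74}, cl(A) = {p72, p73, p74}, ∂A = {p72, p73}.

Closed sets in (X, τ) are complements of opens:
  closed(X, τ) = {∅, {p73}, {p72, p73}, {p72, p73, p74}}.
int(A) = ⋃ {U ∈ τ : U ⊆ A}. Opens contained in A: ∅, {p74}.
Taking the union of these: int(A) = {p74}.
cl(A) = ⋂ {C closed : A ⊆ C}. Closed sets containing A: {p72, p73, p74}.
Intersecting these: cl(A) = {p72, p73, p74}.
∂A = cl(A) ∖ int(A) = {p72, p73, p74} ∖ {p74} = {p72, p73}.


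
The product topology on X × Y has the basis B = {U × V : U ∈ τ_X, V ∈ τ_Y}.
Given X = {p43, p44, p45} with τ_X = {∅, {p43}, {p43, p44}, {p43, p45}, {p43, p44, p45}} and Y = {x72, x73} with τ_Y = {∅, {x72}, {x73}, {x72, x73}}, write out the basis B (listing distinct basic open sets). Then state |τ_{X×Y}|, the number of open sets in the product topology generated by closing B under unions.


Basis B = {∅ × ∅, {p43} × {x72}, {p43} × {x73}, {p43} × {x72, x73}, {p43, p44} × {x72}, {p43, p45} × {x72}, {p43, p44} × {x73}, {p43, p45} × {x73}, {p43, p44, p45} × {x72}, {p43, p44, p45} × {x73}, {p43, p44} × {x72, x73}, {p43, p45} × {x72, x73}, {p43, p44, p45} × {x72, x73}}; |τ_{X×Y}| = 25.

Enumerate products U × V with U ∈ τ_X, V ∈ τ_Y (deduplicated):
  ∅ × ∅ = {} (∅)
  {p43} × {x72} = {(p43,x72)}
  {p43} × {x73} = {(p43,x73)}
  {p43} × {x72, x73} = {(p43,x72), (p43,x73)}
  {p43, p44} × {x72} = {(p43,x72), (p44,x72)}
  {p43, p45} × {x72} = {(p43,x72), (p45,x72)}
  {p43, p44} × {x73} = {(p43,x73), (p44,x73)}
  {p43, p45} × {x73} = {(p43,x73), (p45,x73)}
  {p43, p44, p45} × {x72} = {(p43,x72), (p44,x72), (p45,x72)}
  {p43, p44, p45} × {x73} = {(p43,x73), (p44,x73), (p45,x73)}
  {p43, p44} × {x72, x73} = {(p43,x72), (p43,x73), (p44,x72), (p44,x73)}
  {p43, p45} × {x72, x73} = {(p43,x72), (p43,x73), (p45,x72), (p45,x73)}
  {p43, p44, p45} × {x72, x73} = {(p43,x72), (p43,x73), (p44,x72), (p44,x73), (p45,x72), (p45,x73)}
These 13 distinct sets form the basis B.
Close under arbitrary unions to get τ_{X×Y}; counting gives |τ_{X×Y}| = 25.


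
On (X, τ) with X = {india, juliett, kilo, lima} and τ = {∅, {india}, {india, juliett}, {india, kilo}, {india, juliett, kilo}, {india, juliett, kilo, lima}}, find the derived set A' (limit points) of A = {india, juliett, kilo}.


A' = {juliett, kilo, lima}

For each x ∈ X, list the open sets U ∈ τ with x ∈ U, then check whether U ∩ (A ∖ {x}) ≠ ∅ for every such U.
  x = india: open {india} ∋ x has {india} ∩ (A ∖ {india}) = ∅, so x is NOT a limit point.
  x = juliett: opens ∋ x are {india, juliett}, {india, juliett, kilo}, {india, juliett, kilo, lima}; each meets A ∖ {juliett}, so x IS a limit point.
  x = kilo: opens ∋ x are {india, kilo}, {india, juliett, kilo}, {india, juliett, kilo, lima}; each meets A ∖ {kilo}, so x IS a limit point.
  x = lima: opens ∋ x are {india, juliett, kilo, lima}; each meets A ∖ {lima}, so x IS a limit point.
Collecting: A' = {juliett, kilo, lima}.


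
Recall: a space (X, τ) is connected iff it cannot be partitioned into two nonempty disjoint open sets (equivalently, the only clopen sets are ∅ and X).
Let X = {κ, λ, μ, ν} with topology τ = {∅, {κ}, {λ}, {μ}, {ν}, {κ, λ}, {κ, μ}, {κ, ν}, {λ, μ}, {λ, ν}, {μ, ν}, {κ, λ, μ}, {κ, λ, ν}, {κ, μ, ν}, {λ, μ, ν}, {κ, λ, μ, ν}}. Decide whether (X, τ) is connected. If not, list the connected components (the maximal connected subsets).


(X, τ) is disconnected; components = [{κ}, {λ}, {μ}, {ν}].

Find clopen sets (U ∈ τ with X ∖ U ∈ τ):
  U = ∅, X ∖ U = {κ, λ, μ, ν} — both open, so U is clopen.
  U = {κ}, X ∖ U = {λ, μ, ν} — both open, so U is clopen.
  U = {λ}, X ∖ U = {κ, μ, ν} — both open, so U is clopen.
  U = {μ}, X ∖ U = {κ, λ, ν} — both open, so U is clopen.
  U = {ν}, X ∖ U = {κ, λ, μ} — both open, so U is clopen.
  U = {κ, λ}, X ∖ U = {μ, ν} — both open, so U is clopen.
  U = {κ, μ}, X ∖ U = {λ, ν} — both open, so U is clopen.
  U = {κ, ν}, X ∖ U = {λ, μ} — both open, so U is clopen.
  U = {λ, μ}, X ∖ U = {κ, ν} — both open, so U is clopen.
  U = {λ, ν}, X ∖ U = {κ, μ} — both open, so U is clopen.
  U = {μ, ν}, X ∖ U = {κ, λ} — both open, so U is clopen.
  U = {κ, λ, μ}, X ∖ U = {ν} — both open, so U is clopen.
  U = {κ, λ, ν}, X ∖ U = {μ} — both open, so U is clopen.
  U = {κ, μ, ν}, X ∖ U = {λ} — both open, so U is clopen.
  U = {λ, μ, ν}, X ∖ U = {κ} — both open, so U is clopen.
  U = {κ, λ, μ, ν}, X ∖ U = ∅ — both open, so U is clopen.
Nontrivial clopen(s) exist: e.g. {κ, λ, ν}. So (X, τ) is disconnected.
Compute connected components by grouping points that agree on all clopens:
  component: {κ}
  component: {λ}
  component: {μ}
  component: {ν}


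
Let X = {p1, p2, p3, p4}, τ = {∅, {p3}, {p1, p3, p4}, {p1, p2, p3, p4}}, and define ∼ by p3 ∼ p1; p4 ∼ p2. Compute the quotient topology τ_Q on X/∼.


X/∼ = {[p1=p3], [p2=p4]}; |τ_Q| = 2.

Equivalence classes: [p1=p3], [p2=p4].
Quotient map π: X → X/∼ sends p1 ↦ [p1=p3], p2 ↦ [p2=p4], p3 ↦ [p1=p3], p4 ↦ [p2=p4].
For each subset V ⊆ X/∼, compute π^{-1}(V) ⊆ X and check whether π^{-1}(V) ∈ τ. V is open in τ_Q iff π^{-1}(V) ∈ τ.
  V = {}: π^{-1}(V) = ∅ ∈ τ ✓.
  V = {[p1=p3]}: π^{-1}(V) = {p1, p3} ∉ τ ✗.
  V = {[p2=p4]}: π^{-1}(V) = {p2, p4} ∉ τ ✗.
  V = {[p1=p3], [p2=p4]}: π^{-1}(V) = {p1, p2, p3, p4} ∈ τ ✓.
Open sets in the quotient: τ_Q = {{}, {[p1=p3], [p2=p4]}} (2 elements).


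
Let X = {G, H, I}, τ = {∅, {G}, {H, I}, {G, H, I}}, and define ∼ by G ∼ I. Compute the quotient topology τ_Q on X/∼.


X/∼ = {[G=I], [H]}; |τ_Q| = 2.

Equivalence classes: [G=I], [H].
Quotient map π: X → X/∼ sends G ↦ [G=I], H ↦ [H], I ↦ [G=I].
For each subset V ⊆ X/∼, compute π^{-1}(V) ⊆ X and check whether π^{-1}(V) ∈ τ. V is open in τ_Q iff π^{-1}(V) ∈ τ.
  V = {}: π^{-1}(V) = ∅ ∈ τ ✓.
  V = {[G=I]}: π^{-1}(V) = {G, I} ∉ τ ✗.
  V = {[H]}: π^{-1}(V) = {H} ∉ τ ✗.
  V = {[G=I], [H]}: π^{-1}(V) = {G, H, I} ∈ τ ✓.
Open sets in the quotient: τ_Q = {{}, {[G=I], [H]}} (2 elements).


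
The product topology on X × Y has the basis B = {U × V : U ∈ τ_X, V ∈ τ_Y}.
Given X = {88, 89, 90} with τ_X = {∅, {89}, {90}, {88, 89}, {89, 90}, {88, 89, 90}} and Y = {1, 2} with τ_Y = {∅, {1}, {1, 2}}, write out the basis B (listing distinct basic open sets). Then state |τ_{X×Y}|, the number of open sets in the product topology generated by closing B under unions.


Basis B = {∅ × ∅, {89} × {1}, {90} × {1}, {88, 89} × {1}, {89} × {1, 2}, {89, 90} × {1}, {90} × {1, 2}, {88, 89, 90} × {1}, {88, 89} × {1, 2}, {89, 90} × {1, 2}, {88, 89, 90} × {1, 2}}; |τ_{X×Y}| = 18.

Enumerate products U × V with U ∈ τ_X, V ∈ τ_Y (deduplicated):
  ∅ × ∅ = {} (∅)
  {89} × {1} = {(89,1)}
  {90} × {1} = {(90,1)}
  {88, 89} × {1} = {(88,1), (89,1)}
  {89} × {1, 2} = {(89,1), (89,2)}
  {89, 90} × {1} = {(89,1), (90,1)}
  {90} × {1, 2} = {(90,1), (90,2)}
  {88, 89, 90} × {1} = {(88,1), (89,1), (90,1)}
  {88, 89} × {1, 2} = {(88,1), (88,2), (89,1), (89,2)}
  {89, 90} × {1, 2} = {(89,1), (89,2), (90,1), (90,2)}
  {88, 89, 90} × {1, 2} = {(88,1), (88,2), (89,1), (89,2), (90,1), (90,2)}
These 11 distinct sets form the basis B.
Close under arbitrary unions to get τ_{X×Y}; counting gives |τ_{X×Y}| = 18.


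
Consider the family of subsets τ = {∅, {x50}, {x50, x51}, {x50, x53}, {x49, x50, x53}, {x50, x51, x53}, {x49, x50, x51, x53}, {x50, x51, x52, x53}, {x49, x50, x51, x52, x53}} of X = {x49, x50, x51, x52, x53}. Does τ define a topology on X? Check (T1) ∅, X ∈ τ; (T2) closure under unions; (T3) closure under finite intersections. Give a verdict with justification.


τ IS a topology on X.

Axiom (T1): ∅ ∈ τ? Yes; X ∈ τ? Yes.
Axiom (T2/T3): check pairwise unions and intersections of members of τ.
All pairwise intersections and unions checked — each lies in τ. Therefore τ satisfies (T1), (T2), (T3): it IS a topology on X.


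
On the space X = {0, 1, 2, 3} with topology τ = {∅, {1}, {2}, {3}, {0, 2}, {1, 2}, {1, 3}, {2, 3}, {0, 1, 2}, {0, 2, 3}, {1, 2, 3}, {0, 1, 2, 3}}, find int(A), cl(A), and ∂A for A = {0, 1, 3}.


int(A) = {1, 3}, cl(A) = {0, 1, 3}, ∂A = {0}.

Closed sets in (X, τ) are complements of opens:
  closed(X, τ) = {∅, {0}, {1}, {3}, {0, 1}, {0, 2}, {0, 3}, {1, 3}, {0, 1, 2}, {0, 1, 3}, {0, 2, 3}, {0, 1, 2, 3}}.
int(A) = ⋃ {U ∈ τ : U ⊆ A}. Opens contained in A: ∅, {1}, {3}, {1, 3}.
Taking the union of these: int(A) = {1, 3}.
cl(A) = ⋂ {C closed : A ⊆ C}. Closed sets containing A: {0, 1, 3}, {0, 1, 2, 3}.
Intersecting these: cl(A) = {0, 1, 3}.
∂A = cl(A) ∖ int(A) = {0, 1, 3} ∖ {1, 3} = {0}.


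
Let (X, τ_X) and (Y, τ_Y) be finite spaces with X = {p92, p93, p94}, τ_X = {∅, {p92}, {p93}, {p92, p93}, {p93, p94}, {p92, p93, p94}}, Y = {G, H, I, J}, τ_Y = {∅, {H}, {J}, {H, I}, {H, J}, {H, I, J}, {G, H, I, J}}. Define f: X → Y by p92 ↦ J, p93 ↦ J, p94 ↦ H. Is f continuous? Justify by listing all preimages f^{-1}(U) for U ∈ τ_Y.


f is NOT continuous.

Compute f^{-1}(U) for each U ∈ τ_Y:
  U = ∅: f^{-1}(U) = ∅ ∈ τ_X ✓.
  U = {H}: f^{-1}(U) = {p94} ∉ τ_X ✗.
  U = {J}: f^{-1}(U) = {p92, p93} ∈ τ_X ✓.
  U = {H, I}: f^{-1}(U) = {p94} ∉ τ_X ✗.
  U = {H, J}: f^{-1}(U) = {p92, p93, p94} ∈ τ_X ✓.
  U = {H, I, J}: f^{-1}(U) = {p92, p93, p94} ∈ τ_X ✓.
  U = {G, H, I, J}: f^{-1}(U) = {p92, p93, p94} ∈ τ_X ✓.
Found U = {H} with f^{-1}(U) = {p94} not in τ_X. Therefore f is NOT continuous.


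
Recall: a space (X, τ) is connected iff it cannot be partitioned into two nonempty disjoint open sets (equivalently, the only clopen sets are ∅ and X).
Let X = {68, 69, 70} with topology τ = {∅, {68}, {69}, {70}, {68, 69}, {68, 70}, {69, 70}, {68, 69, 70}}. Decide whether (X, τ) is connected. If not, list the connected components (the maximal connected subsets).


(X, τ) is disconnected; components = [{68}, {69}, {70}].

Find clopen sets (U ∈ τ with X ∖ U ∈ τ):
  U = ∅, X ∖ U = {68, 69, 70} — both open, so U is clopen.
  U = {68}, X ∖ U = {69, 70} — both open, so U is clopen.
  U = {69}, X ∖ U = {68, 70} — both open, so U is clopen.
  U = {70}, X ∖ U = {68, 69} — both open, so U is clopen.
  U = {68, 69}, X ∖ U = {70} — both open, so U is clopen.
  U = {68, 70}, X ∖ U = {69} — both open, so U is clopen.
  U = {69, 70}, X ∖ U = {68} — both open, so U is clopen.
  U = {68, 69, 70}, X ∖ U = ∅ — both open, so U is clopen.
Nontrivial clopen(s) exist: e.g. {69, 70}. So (X, τ) is disconnected.
Compute connected components by grouping points that agree on all clopens:
  component: {68}
  component: {69}
  component: {70}


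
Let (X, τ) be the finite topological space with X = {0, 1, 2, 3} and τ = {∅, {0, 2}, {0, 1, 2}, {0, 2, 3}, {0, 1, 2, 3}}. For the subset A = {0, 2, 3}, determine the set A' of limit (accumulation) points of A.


A' = {0, 1, 2, 3}

For each x ∈ X, list the open sets U ∈ τ with x ∈ U, then check whether U ∩ (A ∖ {x}) ≠ ∅ for every such U.
  x = 0: opens ∋ x are {0, 2}, {0, 1, 2}, {0, 2, 3}, {0, 1, 2, 3}; each meets A ∖ {0}, so x IS a limit point.
  x = 1: opens ∋ x are {0, 1, 2}, {0, 1, 2, 3}; each meets A ∖ {1}, so x IS a limit point.
  x = 2: opens ∋ x are {0, 2}, {0, 1, 2}, {0, 2, 3}, {0, 1, 2, 3}; each meets A ∖ {2}, so x IS a limit point.
  x = 3: opens ∋ x are {0, 2, 3}, {0, 1, 2, 3}; each meets A ∖ {3}, so x IS a limit point.
Collecting: A' = {0, 1, 2, 3}.


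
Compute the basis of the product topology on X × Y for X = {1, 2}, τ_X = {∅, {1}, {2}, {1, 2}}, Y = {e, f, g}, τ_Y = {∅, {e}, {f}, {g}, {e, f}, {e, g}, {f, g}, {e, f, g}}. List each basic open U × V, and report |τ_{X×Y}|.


Basis B = {∅ × ∅, {1} × {e}, {1} × {f}, {1} × {g}, {2} × {e}, {2} × {f}, {2} × {g}, {1} × {e, f}, {1} × {e, g}, {1, 2} × {e}, {1} × {f, g}, {1, 2} × {f}, {1, 2} × {g}, {2} × {e, f}, {2} × {e, g}, {2} × {f, g}, {1} × {e, f, g}, {2} × {e, f, g}, {1, 2} × {e, f}, {1, 2} × {e, g}, {1, 2} × {f, g}, {1, 2} × {e, f, g}}; |τ_{X×Y}| = 64.

Enumerate products U × V with U ∈ τ_X, V ∈ τ_Y (deduplicated):
  ∅ × ∅ = {} (∅)
  {1} × {e} = {(1,e)}
  {1} × {f} = {(1,f)}
  {1} × {g} = {(1,g)}
  {2} × {e} = {(2,e)}
  {2} × {f} = {(2,f)}
  {2} × {g} = {(2,g)}
  {1} × {e, f} = {(1,e), (1,f)}
  {1} × {e, g} = {(1,e), (1,g)}
  {1, 2} × {e} = {(1,e), (2,e)}
  {1} × {f, g} = {(1,f), (1,g)}
  {1, 2} × {f} = {(1,f), (2,f)}
  {1, 2} × {g} = {(1,g), (2,g)}
  {2} × {e, f} = {(2,e), (2,f)}
  {2} × {e, g} = {(2,e), (2,g)}
  {2} × {f, g} = {(2,f), (2,g)}
  {1} × {e, f, g} = {(1,e), (1,f), (1,g)}
  {2} × {e, f, g} = {(2,e), (2,f), (2,g)}
  {1, 2} × {e, f} = {(1,e), (1,f), (2,e), (2,f)}
  {1, 2} × {e, g} = {(1,e), (1,g), (2,e), (2,g)}
  {1, 2} × {f, g} = {(1,f), (1,g), (2,f), (2,g)}
  {1, 2} × {e, f, g} = {(1,e), (1,f), (1,g), (2,e), (2,f), (2,g)}
These 22 distinct sets form the basis B.
Close under arbitrary unions to get τ_{X×Y}; counting gives |τ_{X×Y}| = 64.


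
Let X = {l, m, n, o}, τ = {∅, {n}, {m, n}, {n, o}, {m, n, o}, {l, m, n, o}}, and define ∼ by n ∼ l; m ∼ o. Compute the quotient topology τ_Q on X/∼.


X/∼ = {[l=n], [m=o]}; |τ_Q| = 2.

Equivalence classes: [l=n], [m=o].
Quotient map π: X → X/∼ sends l ↦ [l=n], m ↦ [m=o], n ↦ [l=n], o ↦ [m=o].
For each subset V ⊆ X/∼, compute π^{-1}(V) ⊆ X and check whether π^{-1}(V) ∈ τ. V is open in τ_Q iff π^{-1}(V) ∈ τ.
  V = {}: π^{-1}(V) = ∅ ∈ τ ✓.
  V = {[l=n]}: π^{-1}(V) = {l, n} ∉ τ ✗.
  V = {[m=o]}: π^{-1}(V) = {m, o} ∉ τ ✗.
  V = {[l=n], [m=o]}: π^{-1}(V) = {l, m, n, o} ∈ τ ✓.
Open sets in the quotient: τ_Q = {{}, {[l=n], [m=o]}} (2 elements).


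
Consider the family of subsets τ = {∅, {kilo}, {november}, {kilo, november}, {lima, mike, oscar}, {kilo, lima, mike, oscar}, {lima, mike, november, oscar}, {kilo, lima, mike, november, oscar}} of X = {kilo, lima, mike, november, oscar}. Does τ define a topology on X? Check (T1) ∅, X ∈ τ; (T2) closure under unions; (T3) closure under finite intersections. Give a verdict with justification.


τ IS a topology on X.

Axiom (T1): ∅ ∈ τ? Yes; X ∈ τ? Yes.
Axiom (T2/T3): check pairwise unions and intersections of members of τ.
All pairwise intersections and unions checked — each lies in τ. Therefore τ satisfies (T1), (T2), (T3): it IS a topology on X.


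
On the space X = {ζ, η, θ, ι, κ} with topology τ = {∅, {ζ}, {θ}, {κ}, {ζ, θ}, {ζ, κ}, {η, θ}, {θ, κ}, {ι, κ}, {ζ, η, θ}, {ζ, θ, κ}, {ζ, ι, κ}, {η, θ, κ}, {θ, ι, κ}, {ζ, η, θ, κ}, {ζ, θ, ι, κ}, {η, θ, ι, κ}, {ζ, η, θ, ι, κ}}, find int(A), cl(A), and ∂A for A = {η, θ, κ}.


int(A) = {η, θ, κ}, cl(A) = {η, θ, ι, κ}, ∂A = {ι}.

Closed sets in (X, τ) are complements of opens:
  closed(X, τ) = {∅, {ζ}, {η}, {ι}, {ζ, η}, {ζ, ι}, {η, θ}, {η, ι}, {ι, κ}, {ζ, η, θ}, {ζ, η, ι}, {ζ, ι, κ}, {η, θ, ι}, {η, ι, κ}, {ζ, η, θ, ι}, {ζ, η, ι, κ}, {η, θ, ι, κ}, {ζ, η, θ, ι, κ}}.
int(A) = ⋃ {U ∈ τ : U ⊆ A}. Opens contained in A: ∅, {θ}, {κ}, {η, θ}, {θ, κ}, {η, θ, κ}.
Taking the union of these: int(A) = {η, θ, κ}.
cl(A) = ⋂ {C closed : A ⊆ C}. Closed sets containing A: {η, θ, ι, κ}, {ζ, η, θ, ι, κ}.
Intersecting these: cl(A) = {η, θ, ι, κ}.
∂A = cl(A) ∖ int(A) = {η, θ, ι, κ} ∖ {η, θ, κ} = {ι}.


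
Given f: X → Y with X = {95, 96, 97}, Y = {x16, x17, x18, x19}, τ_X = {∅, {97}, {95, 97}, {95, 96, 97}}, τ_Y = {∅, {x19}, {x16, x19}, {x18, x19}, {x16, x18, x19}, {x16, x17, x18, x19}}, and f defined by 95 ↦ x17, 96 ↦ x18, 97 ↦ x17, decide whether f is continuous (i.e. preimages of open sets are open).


f is NOT continuous.

Compute f^{-1}(U) for each U ∈ τ_Y:
  U = ∅: f^{-1}(U) = ∅ ∈ τ_X ✓.
  U = {x19}: f^{-1}(U) = ∅ ∈ τ_X ✓.
  U = {x16, x19}: f^{-1}(U) = ∅ ∈ τ_X ✓.
  U = {x18, x19}: f^{-1}(U) = {96} ∉ τ_X ✗.
  U = {x16, x18, x19}: f^{-1}(U) = {96} ∉ τ_X ✗.
  U = {x16, x17, x18, x19}: f^{-1}(U) = {95, 96, 97} ∈ τ_X ✓.
Found U = {x18, x19} with f^{-1}(U) = {96} not in τ_X. Therefore f is NOT continuous.


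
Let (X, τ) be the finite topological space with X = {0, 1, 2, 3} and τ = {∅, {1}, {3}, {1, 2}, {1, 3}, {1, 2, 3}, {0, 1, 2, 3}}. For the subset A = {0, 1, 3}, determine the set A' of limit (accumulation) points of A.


A' = {0, 2}

For each x ∈ X, list the open sets U ∈ τ with x ∈ U, then check whether U ∩ (A ∖ {x}) ≠ ∅ for every such U.
  x = 0: opens ∋ x are {0, 1, 2, 3}; each meets A ∖ {0}, so x IS a limit point.
  x = 1: open {1} ∋ x has {1} ∩ (A ∖ {1}) = ∅, so x is NOT a limit point.
  x = 2: opens ∋ x are {1, 2}, {1, 2, 3}, {0, 1, 2, 3}; each meets A ∖ {2}, so x IS a limit point.
  x = 3: open {3} ∋ x has {3} ∩ (A ∖ {3}) = ∅, so x is NOT a limit point.
Collecting: A' = {0, 2}.


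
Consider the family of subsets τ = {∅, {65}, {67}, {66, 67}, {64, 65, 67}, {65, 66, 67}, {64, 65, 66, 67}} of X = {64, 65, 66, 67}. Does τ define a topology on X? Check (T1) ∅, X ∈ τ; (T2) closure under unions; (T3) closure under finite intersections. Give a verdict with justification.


τ is NOT a topology on X.

Axiom (T1): ∅ ∈ τ? Yes; X ∈ τ? Yes.
Axiom (T2/T3): check pairwise unions and intersections of members of τ.
Counterexample for (T2): {65} ∪ {67} = {65, 67} ∉ τ. Therefore τ is NOT a topology.


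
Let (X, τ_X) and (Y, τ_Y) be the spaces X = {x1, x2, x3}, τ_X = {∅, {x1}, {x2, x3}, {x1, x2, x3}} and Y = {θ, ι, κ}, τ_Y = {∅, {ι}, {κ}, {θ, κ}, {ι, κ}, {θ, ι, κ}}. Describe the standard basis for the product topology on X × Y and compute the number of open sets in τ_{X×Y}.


Basis B = {∅ × ∅, {x1} × {ι}, {x1} × {κ}, {x1} × {θ, κ}, {x1} × {ι, κ}, {x2, x3} × {ι}, {x2, x3} × {κ}, {x1} × {θ, ι, κ}, {x1, x2, x3} × {ι}, {x1, x2, x3} × {κ}, {x2, x3} × {θ, κ}, {x2, x3} × {ι, κ}, {x1, x2, x3} × {θ, κ}, {x1, x2, x3} × {ι, κ}, {x2, x3} × {θ, ι, κ}, {x1, x2, x3} × {θ, ι, κ}}; |τ_{X×Y}| = 36.

Enumerate products U × V with U ∈ τ_X, V ∈ τ_Y (deduplicated):
  ∅ × ∅ = {} (∅)
  {x1} × {ι} = {(x1,ι)}
  {x1} × {κ} = {(x1,κ)}
  {x1} × {θ, κ} = {(x1,θ), (x1,κ)}
  {x1} × {ι, κ} = {(x1,ι), (x1,κ)}
  {x2, x3} × {ι} = {(x2,ι), (x3,ι)}
  {x2, x3} × {κ} = {(x2,κ), (x3,κ)}
  {x1} × {θ, ι, κ} = {(x1,θ), (x1,ι), (x1,κ)}
  {x1, x2, x3} × {ι} = {(x1,ι), (x2,ι), (x3,ι)}
  {x1, x2, x3} × {κ} = {(x1,κ), (x2,κ), (x3,κ)}
  {x2, x3} × {θ, κ} = {(x2,θ), (x2,κ), (x3,θ), (x3,κ)}
  {x2, x3} × {ι, κ} = {(x2,ι), (x2,κ), (x3,ι), (x3,κ)}
  {x1, x2, x3} × {θ, κ} = {(x1,θ), (x1,κ), (x2,θ), (x2,κ), (x3,θ), (x3,κ)}
  {x1, x2, x3} × {ι, κ} = {(x1,ι), (x1,κ), (x2,ι), (x2,κ), (x3,ι), (x3,κ)}
  {x2, x3} × {θ, ι, κ} = {(x2,θ), (x2,ι), (x2,κ), (x3,θ), (x3,ι), (x3,κ)}
  {x1, x2, x3} × {θ, ι, κ} = {(x1,θ), (x1,ι), (x1,κ), (x2,θ), (x2,ι), (x2,κ), (x3,θ), (x3,ι), (x3,κ)}
These 16 distinct sets form the basis B.
Close under arbitrary unions to get τ_{X×Y}; counting gives |τ_{X×Y}| = 36.


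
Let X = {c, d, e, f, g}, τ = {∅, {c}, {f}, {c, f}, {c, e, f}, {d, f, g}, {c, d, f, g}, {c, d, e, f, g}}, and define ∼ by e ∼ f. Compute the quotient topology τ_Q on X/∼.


X/∼ = {[c], [d], [e=f], [g]}; |τ_Q| = 4.

Equivalence classes: [c], [d], [e=f], [g].
Quotient map π: X → X/∼ sends c ↦ [c], d ↦ [d], e ↦ [e=f], f ↦ [e=f], g ↦ [g].
For each subset V ⊆ X/∼, compute π^{-1}(V) ⊆ X and check whether π^{-1}(V) ∈ τ. V is open in τ_Q iff π^{-1}(V) ∈ τ.
  V = {}: π^{-1}(V) = ∅ ∈ τ ✓.
  V = {[c]}: π^{-1}(V) = {c} ∈ τ ✓.
  V = {[d]}: π^{-1}(V) = {d} ∉ τ ✗.
  V = {[c], [d]}: π^{-1}(V) = {c, d} ∉ τ ✗.
  V = {[e=f]}: π^{-1}(V) = {e, f} ∉ τ ✗.
  V = {[c], [e=f]}: π^{-1}(V) = {c, e, f} ∈ τ ✓.
  V = {[d], [e=f]}: π^{-1}(V) = {d, e, f} ∉ τ ✗.
  V = {[c], [d], [e=f]}: π^{-1}(V) = {c, d, e, f} ∉ τ ✗.
  V = {[g]}: π^{-1}(V) = {g} ∉ τ ✗.
  V = {[c], [g]}: π^{-1}(V) = {c, g} ∉ τ ✗.
  V = {[d], [g]}: π^{-1}(V) = {d, g} ∉ τ ✗.
  V = {[c], [d], [g]}: π^{-1}(V) = {c, d, g} ∉ τ ✗.
  V = {[e=f], [g]}: π^{-1}(V) = {e, f, g} ∉ τ ✗.
  V = {[c], [e=f], [g]}: π^{-1}(V) = {c, e, f, g} ∉ τ ✗.
  V = {[d], [e=f], [g]}: π^{-1}(V) = {d, e, f, g} ∉ τ ✗.
  V = {[c], [d], [e=f], [g]}: π^{-1}(V) = {c, d, e, f, g} ∈ τ ✓.
Open sets in the quotient: τ_Q = {{}, {[c]}, {[c], [e=f]}, {[c], [d], [e=f], [g]}} (4 elements).


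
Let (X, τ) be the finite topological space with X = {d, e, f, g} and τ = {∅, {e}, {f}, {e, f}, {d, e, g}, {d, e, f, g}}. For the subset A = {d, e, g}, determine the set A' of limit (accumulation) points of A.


A' = {d, g}

For each x ∈ X, list the open sets U ∈ τ with x ∈ U, then check whether U ∩ (A ∖ {x}) ≠ ∅ for every such U.
  x = d: opens ∋ x are {d, e, g}, {d, e, f, g}; each meets A ∖ {d}, so x IS a limit point.
  x = e: open {e} ∋ x has {e} ∩ (A ∖ {e}) = ∅, so x is NOT a limit point.
  x = f: open {f} ∋ x has {f} ∩ (A ∖ {f}) = ∅, so x is NOT a limit point.
  x = g: opens ∋ x are {d, e, g}, {d, e, f, g}; each meets A ∖ {g}, so x IS a limit point.
Collecting: A' = {d, g}.


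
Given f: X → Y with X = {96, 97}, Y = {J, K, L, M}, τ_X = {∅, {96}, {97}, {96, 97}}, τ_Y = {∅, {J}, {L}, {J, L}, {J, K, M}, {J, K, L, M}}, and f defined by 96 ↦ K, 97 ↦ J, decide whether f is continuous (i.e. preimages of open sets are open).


f IS continuous.

Compute f^{-1}(U) for each U ∈ τ_Y:
  U = ∅: f^{-1}(U) = ∅ ∈ τ_X ✓.
  U = {J}: f^{-1}(U) = {97} ∈ τ_X ✓.
  U = {L}: f^{-1}(U) = ∅ ∈ τ_X ✓.
  U = {J, L}: f^{-1}(U) = {97} ∈ τ_X ✓.
  U = {J, K, M}: f^{-1}(U) = {96, 97} ∈ τ_X ✓.
  U = {J, K, L, M}: f^{-1}(U) = {96, 97} ∈ τ_X ✓.
Every preimage lies in τ_X, so f IS continuous.


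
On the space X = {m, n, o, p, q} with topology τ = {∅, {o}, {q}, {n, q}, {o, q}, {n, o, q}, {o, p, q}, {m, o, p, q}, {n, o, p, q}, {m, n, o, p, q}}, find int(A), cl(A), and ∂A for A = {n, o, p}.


int(A) = {o}, cl(A) = {m, n, o, p}, ∂A = {m, n, p}.

Closed sets in (X, τ) are complements of opens:
  closed(X, τ) = {∅, {m}, {n}, {m, n}, {m, p}, {m, n, p}, {m, o, p}, {m, n, o, p}, {m, n, p, q}, {m, n, o, p, q}}.
int(A) = ⋃ {U ∈ τ : U ⊆ A}. Opens contained in A: ∅, {o}.
Taking the union of these: int(A) = {o}.
cl(A) = ⋂ {C closed : A ⊆ C}. Closed sets containing A: {m, n, o, p}, {m, n, o, p, q}.
Intersecting these: cl(A) = {m, n, o, p}.
∂A = cl(A) ∖ int(A) = {m, n, o, p} ∖ {o} = {m, n, p}.


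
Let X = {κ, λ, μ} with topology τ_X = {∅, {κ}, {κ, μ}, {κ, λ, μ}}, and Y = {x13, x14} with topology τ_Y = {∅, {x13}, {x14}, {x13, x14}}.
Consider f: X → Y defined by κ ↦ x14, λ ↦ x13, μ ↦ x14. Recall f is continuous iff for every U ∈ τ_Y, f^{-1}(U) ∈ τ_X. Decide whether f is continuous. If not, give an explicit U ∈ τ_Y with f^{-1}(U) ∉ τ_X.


f is NOT continuous.

Compute f^{-1}(U) for each U ∈ τ_Y:
  U = ∅: f^{-1}(U) = ∅ ∈ τ_X ✓.
  U = {x13}: f^{-1}(U) = {λ} ∉ τ_X ✗.
  U = {x14}: f^{-1}(U) = {κ, μ} ∈ τ_X ✓.
  U = {x13, x14}: f^{-1}(U) = {κ, λ, μ} ∈ τ_X ✓.
Found U = {x13} with f^{-1}(U) = {λ} not in τ_X. Therefore f is NOT continuous.


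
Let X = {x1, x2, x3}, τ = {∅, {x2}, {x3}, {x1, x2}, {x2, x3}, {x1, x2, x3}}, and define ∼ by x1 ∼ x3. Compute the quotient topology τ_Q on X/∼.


X/∼ = {[x1=x3], [x2]}; |τ_Q| = 3.

Equivalence classes: [x1=x3], [x2].
Quotient map π: X → X/∼ sends x1 ↦ [x1=x3], x2 ↦ [x2], x3 ↦ [x1=x3].
For each subset V ⊆ X/∼, compute π^{-1}(V) ⊆ X and check whether π^{-1}(V) ∈ τ. V is open in τ_Q iff π^{-1}(V) ∈ τ.
  V = {}: π^{-1}(V) = ∅ ∈ τ ✓.
  V = {[x1=x3]}: π^{-1}(V) = {x1, x3} ∉ τ ✗.
  V = {[x2]}: π^{-1}(V) = {x2} ∈ τ ✓.
  V = {[x1=x3], [x2]}: π^{-1}(V) = {x1, x2, x3} ∈ τ ✓.
Open sets in the quotient: τ_Q = {{}, {[x2]}, {[x1=x3], [x2]}} (3 elements).


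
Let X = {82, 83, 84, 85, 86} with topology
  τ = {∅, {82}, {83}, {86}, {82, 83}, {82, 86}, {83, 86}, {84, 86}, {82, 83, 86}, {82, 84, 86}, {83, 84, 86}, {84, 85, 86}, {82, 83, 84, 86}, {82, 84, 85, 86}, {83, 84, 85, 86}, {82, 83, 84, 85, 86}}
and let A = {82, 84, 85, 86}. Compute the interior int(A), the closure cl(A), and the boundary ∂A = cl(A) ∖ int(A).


int(A) = {82, 84, 85, 86}, cl(A) = {82, 84, 85, 86}, ∂A = ∅.

Closed sets in (X, τ) are complements of opens:
  closed(X, τ) = {∅, {82}, {83}, {85}, {82, 83}, {82, 85}, {83, 85}, {84, 85}, {82, 83, 85}, {82, 84, 85}, {83, 84, 85}, {84, 85, 86}, {82, 83, 84, 85}, {82, 84, 85, 86}, {83, 84, 85, 86}, {82, 83, 84, 85, 86}}.
int(A) = ⋃ {U ∈ τ : U ⊆ A}. Opens contained in A: ∅, {82}, {86}, {82, 86}, {84, 86}, {82, 84, 86}, {84, 85, 86}, {82, 84, 85, 86}.
Taking the union of these: int(A) = {82, 84, 85, 86}.
cl(A) = ⋂ {C closed : A ⊆ C}. Closed sets containing A: {82, 84, 85, 86}, {82, 83, 84, 85, 86}.
Intersecting these: cl(A) = {82, 84, 85, 86}.
∂A = cl(A) ∖ int(A) = {82, 84, 85, 86} ∖ {82, 84, 85, 86} = ∅.


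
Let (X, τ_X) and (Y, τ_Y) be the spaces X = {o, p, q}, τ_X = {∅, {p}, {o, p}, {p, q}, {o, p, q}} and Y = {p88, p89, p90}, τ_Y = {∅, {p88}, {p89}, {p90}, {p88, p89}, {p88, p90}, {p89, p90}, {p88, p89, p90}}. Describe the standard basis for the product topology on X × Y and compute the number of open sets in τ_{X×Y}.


Basis B = {∅ × ∅, {p} × {p88}, {p} × {p89}, {p} × {p90}, {o, p} × {p88}, {o, p} × {p89}, {o, p} × {p90}, {p} × {p88, p89}, {p} × {p88, p90}, {p, q} × {p88}, {p} × {p89, p90}, {p, q} × {p89}, {p, q} × {p90}, {o, p, q} × {p88}, {o, p, q} × {p89}, {o, p, q} × {p90}, {p} × {p88, p89, p90}, {o, p} × {p88, p89}, {o, p} × {p88, p90}, {o, p} × {p89, p90}, {p, q} × {p88, p89}, {p, q} × {p88, p90}, {p, q} × {p89, p90}, {o, p} × {p88, p89, p90}, {o, p, q} × {p88, p89}, {o, p, q} × {p88, p90}, {o, p, q} × {p89, p90}, {p, q} × {p88, p89, p90}, {o, p, q} × {p88, p89, p90}}; |τ_{X×Y}| = 125.

Enumerate products U × V with U ∈ τ_X, V ∈ τ_Y (deduplicated):
  ∅ × ∅ = {} (∅)
  {p} × {p88} = {(p,p88)}
  {p} × {p89} = {(p,p89)}
  {p} × {p90} = {(p,p90)}
  {o, p} × {p88} = {(o,p88), (p,p88)}
  {o, p} × {p89} = {(o,p89), (p,p89)}
  {o, p} × {p90} = {(o,p90), (p,p90)}
  {p} × {p88, p89} = {(p,p88), (p,p89)}
  {p} × {p88, p90} = {(p,p88), (p,p90)}
  {p, q} × {p88} = {(p,p88), (q,p88)}
  {p} × {p89, p90} = {(p,p89), (p,p90)}
  {p, q} × {p89} = {(p,p89), (q,p89)}
  {p, q} × {p90} = {(p,p90), (q,p90)}
  {o, p, q} × {p88} = {(o,p88), (p,p88), (q,p88)}
  {o, p, q} × {p89} = {(o,p89), (p,p89), (q,p89)}
  {o, p, q} × {p90} = {(o,p90), (p,p90), (q,p90)}
  {p} × {p88, p89, p90} = {(p,p88), (p,p89), (p,p90)}
  {o, p} × {p88, p89} = {(o,p88), (o,p89), (p,p88), (p,p89)}
  {o, p} × {p88, p90} = {(o,p88), (o,p90), (p,p88), (p,p90)}
  {o, p} × {p89, p90} = {(o,p89), (o,p90), (p,p89), (p,p90)}
  {p, q} × {p88, p89} = {(p,p88), (p,p89), (q,p88), (q,p89)}
  {p, q} × {p88, p90} = {(p,p88), (p,p90), (q,p88), (q,p90)}
  {p, q} × {p89, p90} = {(p,p89), (p,p90), (q,p89), (q,p90)}
  {o, p} × {p88, p89, p90} = {(o,p88), (o,p89), (o,p90), (p,p88), (p,p89), (p,p90)}
  {o, p, q} × {p88, p89} = {(o,p88), (o,p89), (p,p88), (p,p89), (q,p88), (q,p89)}
  {o, p, q} × {p88, p90} = {(o,p88), (o,p90), (p,p88), (p,p90), (q,p88), (q,p90)}
  {o, p, q} × {p89, p90} = {(o,p89), (o,p90), (p,p89), (p,p90), (q,p89), (q,p90)}
  {p, q} × {p88, p89, p90} = {(p,p88), (p,p89), (p,p90), (q,p88), (q,p89), (q,p90)}
  {o, p, q} × {p88, p89, p90} = {(o,p88), (o,p89), (o,p90), (p,p88), (p,p89), (p,p90), (q,p88), (q,p89), (q,p90)}
These 29 distinct sets form the basis B.
Close under arbitrary unions to get τ_{X×Y}; counting gives |τ_{X×Y}| = 125.


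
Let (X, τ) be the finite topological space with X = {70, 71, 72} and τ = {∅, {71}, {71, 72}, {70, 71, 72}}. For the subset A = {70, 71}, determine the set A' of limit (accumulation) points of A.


A' = {70, 72}

For each x ∈ X, list the open sets U ∈ τ with x ∈ U, then check whether U ∩ (A ∖ {x}) ≠ ∅ for every such U.
  x = 70: opens ∋ x are {70, 71, 72}; each meets A ∖ {70}, so x IS a limit point.
  x = 71: open {71} ∋ x has {71} ∩ (A ∖ {71}) = ∅, so x is NOT a limit point.
  x = 72: opens ∋ x are {71, 72}, {70, 71, 72}; each meets A ∖ {72}, so x IS a limit point.
Collecting: A' = {70, 72}.


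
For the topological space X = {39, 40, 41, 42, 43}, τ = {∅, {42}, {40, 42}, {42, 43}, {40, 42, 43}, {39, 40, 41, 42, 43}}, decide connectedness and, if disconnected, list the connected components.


(X, τ) is connected.

Find clopen sets (U ∈ τ with X ∖ U ∈ τ):
  U = ∅, X ∖ U = {39, 40, 41, 42, 43} — both open, so U is clopen.
  U = {39, 40, 41, 42, 43}, X ∖ U = ∅ — both open, so U is clopen.
Only trivial clopens (∅ and X) exist, so (X, τ) is connected.
Compute connected components by grouping points that agree on all clopens:
  component: {39, 40, 41, 42, 43}


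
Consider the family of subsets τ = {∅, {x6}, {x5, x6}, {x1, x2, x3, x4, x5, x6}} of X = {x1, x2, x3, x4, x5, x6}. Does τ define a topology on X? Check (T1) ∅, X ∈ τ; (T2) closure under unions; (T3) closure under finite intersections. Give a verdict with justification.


τ IS a topology on X.

Axiom (T1): ∅ ∈ τ? Yes; X ∈ τ? Yes.
Axiom (T2/T3): check pairwise unions and intersections of members of τ.
All pairwise intersections and unions checked — each lies in τ. Therefore τ satisfies (T1), (T2), (T3): it IS a topology on X.


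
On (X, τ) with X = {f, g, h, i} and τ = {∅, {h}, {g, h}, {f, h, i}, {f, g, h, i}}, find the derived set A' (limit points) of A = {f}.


A' = {i}

For each x ∈ X, list the open sets U ∈ τ with x ∈ U, then check whether U ∩ (A ∖ {x}) ≠ ∅ for every such U.
  x = f: open {f, h, i} ∋ x has {f, h, i} ∩ (A ∖ {f}) = ∅, so x is NOT a limit point.
  x = g: open {g, h} ∋ x has {g, h} ∩ (A ∖ {g}) = ∅, so x is NOT a limit point.
  x = h: open {h} ∋ x has {h} ∩ (A ∖ {h}) = ∅, so x is NOT a limit point.
  x = i: opens ∋ x are {f, h, i}, {f, g, h, i}; each meets A ∖ {i}, so x IS a limit point.
Collecting: A' = {i}.


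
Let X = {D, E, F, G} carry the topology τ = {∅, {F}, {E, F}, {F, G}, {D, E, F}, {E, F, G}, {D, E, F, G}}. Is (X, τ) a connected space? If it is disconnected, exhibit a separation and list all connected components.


(X, τ) is connected.

Find clopen sets (U ∈ τ with X ∖ U ∈ τ):
  U = ∅, X ∖ U = {D, E, F, G} — both open, so U is clopen.
  U = {D, E, F, G}, X ∖ U = ∅ — both open, so U is clopen.
Only trivial clopens (∅ and X) exist, so (X, τ) is connected.
Compute connected components by grouping points that agree on all clopens:
  component: {D, E, F, G}


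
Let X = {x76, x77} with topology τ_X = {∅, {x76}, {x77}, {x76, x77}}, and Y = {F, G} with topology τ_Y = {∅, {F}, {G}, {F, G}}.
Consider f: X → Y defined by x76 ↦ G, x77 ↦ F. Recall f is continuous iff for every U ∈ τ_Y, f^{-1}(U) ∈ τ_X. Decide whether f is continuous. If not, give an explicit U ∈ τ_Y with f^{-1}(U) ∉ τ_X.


f IS continuous.

Compute f^{-1}(U) for each U ∈ τ_Y:
  U = ∅: f^{-1}(U) = ∅ ∈ τ_X ✓.
  U = {F}: f^{-1}(U) = {x77} ∈ τ_X ✓.
  U = {G}: f^{-1}(U) = {x76} ∈ τ_X ✓.
  U = {F, G}: f^{-1}(U) = {x76, x77} ∈ τ_X ✓.
Every preimage lies in τ_X, so f IS continuous.


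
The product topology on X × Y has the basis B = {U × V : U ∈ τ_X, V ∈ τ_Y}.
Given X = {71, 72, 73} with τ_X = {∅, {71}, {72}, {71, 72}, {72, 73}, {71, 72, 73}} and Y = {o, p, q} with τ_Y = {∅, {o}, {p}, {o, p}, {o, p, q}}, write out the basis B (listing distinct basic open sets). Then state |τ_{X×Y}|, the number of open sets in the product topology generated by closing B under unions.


Basis B = {∅ × ∅, {71} × {o}, {71} × {p}, {72} × {o}, {72} × {p}, {71} × {o, p}, {71, 72} × {o}, {71, 72} × {p}, {72} × {o, p}, {72, 73} × {o}, {72, 73} × {p}, {71} × {o, p, q}, {71, 72, 73} × {o}, {71, 72, 73} × {p}, {72} × {o, p, q}, {71, 72} × {o, p}, {72, 73} × {o, p}, {71, 72} × {o, p, q}, {71, 72, 73} × {o, p}, {72, 73} × {o, p, q}, {71, 72, 73} × {o, p, q}}; |τ_{X×Y}| = 70.

Enumerate products U × V with U ∈ τ_X, V ∈ τ_Y (deduplicated):
  ∅ × ∅ = {} (∅)
  {71} × {o} = {(71,o)}
  {71} × {p} = {(71,p)}
  {72} × {o} = {(72,o)}
  {72} × {p} = {(72,p)}
  {71} × {o, p} = {(71,o), (71,p)}
  {71, 72} × {o} = {(71,o), (72,o)}
  {71, 72} × {p} = {(71,p), (72,p)}
  {72} × {o, p} = {(72,o), (72,p)}
  {72, 73} × {o} = {(72,o), (73,o)}
  {72, 73} × {p} = {(72,p), (73,p)}
  {71} × {o, p, q} = {(71,o), (71,p), (71,q)}
  {71, 72, 73} × {o} = {(71,o), (72,o), (73,o)}
  {71, 72, 73} × {p} = {(71,p), (72,p), (73,p)}
  {72} × {o, p, q} = {(72,o), (72,p), (72,q)}
  {71, 72} × {o, p} = {(71,o), (71,p), (72,o), (72,p)}
  {72, 73} × {o, p} = {(72,o), (72,p), (73,o), (73,p)}
  {71, 72} × {o, p, q} = {(71,o), (71,p), (71,q), (72,o), (72,p), (72,q)}
  {71, 72, 73} × {o, p} = {(71,o), (71,p), (72,o), (72,p), (73,o), (73,p)}
  {72, 73} × {o, p, q} = {(72,o), (72,p), (72,q), (73,o), (73,p), (73,q)}
  {71, 72, 73} × {o, p, q} = {(71,o), (71,p), (71,q), (72,o), (72,p), (72,q), (73,o), (73,p), (73,q)}
These 21 distinct sets form the basis B.
Close under arbitrary unions to get τ_{X×Y}; counting gives |τ_{X×Y}| = 70.


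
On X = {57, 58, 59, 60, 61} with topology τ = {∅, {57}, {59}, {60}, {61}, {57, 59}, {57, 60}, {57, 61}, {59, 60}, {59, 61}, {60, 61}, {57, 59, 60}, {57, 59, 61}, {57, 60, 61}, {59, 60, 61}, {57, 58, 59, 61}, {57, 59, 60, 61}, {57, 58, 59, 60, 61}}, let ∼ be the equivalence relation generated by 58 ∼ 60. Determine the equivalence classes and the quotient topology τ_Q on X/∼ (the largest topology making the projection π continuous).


X/∼ = {[57], [58=60], [59], [61]}; |τ_Q| = 9.

Equivalence classes: [57], [58=60], [59], [61].
Quotient map π: X → X/∼ sends 57 ↦ [57], 58 ↦ [58=60], 59 ↦ [59], 60 ↦ [58=60], 61 ↦ [61].
For each subset V ⊆ X/∼, compute π^{-1}(V) ⊆ X and check whether π^{-1}(V) ∈ τ. V is open in τ_Q iff π^{-1}(V) ∈ τ.
  V = {}: π^{-1}(V) = ∅ ∈ τ ✓.
  V = {[57]}: π^{-1}(V) = {57} ∈ τ ✓.
  V = {[58=60]}: π^{-1}(V) = {58, 60} ∉ τ ✗.
  V = {[57], [58=60]}: π^{-1}(V) = {57, 58, 60} ∉ τ ✗.
  V = {[59]}: π^{-1}(V) = {59} ∈ τ ✓.
  V = {[57], [59]}: π^{-1}(V) = {57, 59} ∈ τ ✓.
  V = {[58=60], [59]}: π^{-1}(V) = {58, 59, 60} ∉ τ ✗.
  V = {[57], [58=60], [59]}: π^{-1}(V) = {57, 58, 59, 60} ∉ τ ✗.
  V = {[61]}: π^{-1}(V) = {61} ∈ τ ✓.
  V = {[57], [61]}: π^{-1}(V) = {57, 61} ∈ τ ✓.
  V = {[58=60], [61]}: π^{-1}(V) = {58, 60, 61} ∉ τ ✗.
  V = {[57], [58=60], [61]}: π^{-1}(V) = {57, 58, 60, 61} ∉ τ ✗.
  V = {[59], [61]}: π^{-1}(V) = {59, 61} ∈ τ ✓.
  V = {[57], [59], [61]}: π^{-1}(V) = {57, 59, 61} ∈ τ ✓.
  V = {[58=60], [59], [61]}: π^{-1}(V) = {58, 59, 60, 61} ∉ τ ✗.
  V = {[57], [58=60], [59], [61]}: π^{-1}(V) = {57, 58, 59, 60, 61} ∈ τ ✓.
Open sets in the quotient: τ_Q = {{}, {[57]}, {[59]}, {[57], [59]}, {[61]}, {[57], [61]}, {[59], [61]}, {[57], [59], [61]}, {[57], [58=60], [59], [61]}} (9 elements).
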